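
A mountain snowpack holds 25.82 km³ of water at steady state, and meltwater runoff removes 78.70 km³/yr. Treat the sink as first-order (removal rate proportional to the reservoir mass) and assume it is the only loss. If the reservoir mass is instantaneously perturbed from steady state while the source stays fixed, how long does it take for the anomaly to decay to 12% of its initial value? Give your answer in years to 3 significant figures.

For a linear reservoir the anomaly decays as exp(−t/τ) with τ = M/F = 25.82/78.70 = 0.3281 yr.
exp(−t/τ) = 0.12 ⇒ t = −τ ln(0.12) = 0.3281 × 2.120 = 0.6956 yr.

0.696 yr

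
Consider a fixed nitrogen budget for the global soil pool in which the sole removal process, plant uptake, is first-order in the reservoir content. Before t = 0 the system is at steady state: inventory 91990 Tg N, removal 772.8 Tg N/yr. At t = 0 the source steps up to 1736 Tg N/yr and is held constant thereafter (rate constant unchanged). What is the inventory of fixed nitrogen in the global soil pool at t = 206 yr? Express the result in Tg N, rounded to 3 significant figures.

The sink rate constant is k = F₀/M₀ = 772.8/91990 = 0.008401 yr⁻¹.
Solving dM/dt = F₁ − kM with M(0) = M₀ gives M(t) = F₁/k + (M₀ − F₁/k)·e^(−kt).
F₁/k = 1736/0.008401 = 206640 Tg N; kt = 0.008401 × 206 = 1.731, e^(−kt) = 0.1772.
M(206) = 206640 + (91990 − 206640) × 0.1772 = 206640 − 20310 = 186330 Tg N.

186000 Tg N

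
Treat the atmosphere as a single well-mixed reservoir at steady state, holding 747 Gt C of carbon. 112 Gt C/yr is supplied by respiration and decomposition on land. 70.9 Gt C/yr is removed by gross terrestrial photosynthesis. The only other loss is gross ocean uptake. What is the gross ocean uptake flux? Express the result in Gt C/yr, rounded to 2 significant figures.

At steady state ΣF_in = ΣF_out.
ΣF_in = 112.00 Gt C/yr.
Gross ocean uptake flux = ΣF_in − (70.9) = 112.00 − 70.90 = 41.10 Gt C/yr.

41 Gt C/yr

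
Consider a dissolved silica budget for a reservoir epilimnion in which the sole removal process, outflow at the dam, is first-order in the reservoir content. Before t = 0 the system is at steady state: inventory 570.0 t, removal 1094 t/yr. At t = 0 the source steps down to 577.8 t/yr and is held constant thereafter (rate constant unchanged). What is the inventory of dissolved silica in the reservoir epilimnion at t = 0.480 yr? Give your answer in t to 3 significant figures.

408 t

Residence time τ = M₀/F₀ = 0.5210 yr. The eventual steady state is M_∞ = M₀·(F₁/F₀) = 570.0 × 577.8/1094 = 301.05 t.
The anomaly ΔM(t) = M(t) − M_∞ decays as ΔM₀·e^(−t/τ) with ΔM₀ = 570.0 − 301.05 = 269.0 t.
At t = 0.480 yr, e^(−t/τ) = e^(−0.9213) = 0.3980, so ΔM = 107.0 t and M = 301.05 + 107.0 = 408.09 t.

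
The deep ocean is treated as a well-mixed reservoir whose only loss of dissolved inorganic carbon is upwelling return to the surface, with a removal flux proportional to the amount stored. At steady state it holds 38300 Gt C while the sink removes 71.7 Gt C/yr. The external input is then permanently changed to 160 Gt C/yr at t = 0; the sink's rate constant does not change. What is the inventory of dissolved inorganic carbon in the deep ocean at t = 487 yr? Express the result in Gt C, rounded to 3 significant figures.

66500 Gt C

τ = M₀/F₀ = 38300/71.7 = 534.2 yr; rate constant k = 1/τ.
New steady state M_∞ = F₁/k = F₁·τ = 160 × 534.2 = 85467 Gt C.
M(t) = M_∞ + (M₀ − M_∞)·e^(−t/τ); t/τ = 487/534.2 = 0.9117, so e^(−t/τ) = 0.4018.
M(t) = 85467 − 47170 × 0.4018 = 66513 Gt C.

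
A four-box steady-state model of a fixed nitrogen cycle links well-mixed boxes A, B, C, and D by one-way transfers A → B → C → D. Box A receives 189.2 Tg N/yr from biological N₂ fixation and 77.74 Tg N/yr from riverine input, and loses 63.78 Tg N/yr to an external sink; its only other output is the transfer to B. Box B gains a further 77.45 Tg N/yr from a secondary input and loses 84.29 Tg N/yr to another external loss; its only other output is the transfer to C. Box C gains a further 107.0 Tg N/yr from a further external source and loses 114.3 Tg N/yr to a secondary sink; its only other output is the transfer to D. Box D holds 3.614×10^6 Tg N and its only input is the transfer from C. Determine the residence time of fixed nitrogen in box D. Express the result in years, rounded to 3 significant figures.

Box A: F(A→B) = (189.2 + 77.74) − 63.78 = 203.16 Tg N/yr.
Box B: F(B→C) = (203.16 + 77.45) − 84.29 = 196.32 Tg N/yr.
Box C: F(C→D) = (196.32 + 107.0) − 114.3 = 189.02 Tg N/yr.
Box D throughput = its input = 189.02 Tg N/yr; τ = 3.614×10^6 / 189.02 = 19120 yr.

19100 yr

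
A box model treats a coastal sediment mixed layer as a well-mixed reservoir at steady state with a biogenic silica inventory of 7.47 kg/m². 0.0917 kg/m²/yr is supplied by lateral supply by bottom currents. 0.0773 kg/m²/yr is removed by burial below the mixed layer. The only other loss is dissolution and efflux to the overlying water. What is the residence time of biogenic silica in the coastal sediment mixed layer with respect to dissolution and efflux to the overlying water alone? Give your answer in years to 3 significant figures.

519 yr

At steady state ΣF_in = ΣF_out.
ΣF_in = 0.091700 kg/m²/yr.
Dissolution and efflux to the overlying water flux = ΣF_in − (0.0773) = 0.091700 − 0.07730 = 0.01440 kg/m²/yr.
τ = M / F = 7.47 / 0.01440 = 518.7 yr.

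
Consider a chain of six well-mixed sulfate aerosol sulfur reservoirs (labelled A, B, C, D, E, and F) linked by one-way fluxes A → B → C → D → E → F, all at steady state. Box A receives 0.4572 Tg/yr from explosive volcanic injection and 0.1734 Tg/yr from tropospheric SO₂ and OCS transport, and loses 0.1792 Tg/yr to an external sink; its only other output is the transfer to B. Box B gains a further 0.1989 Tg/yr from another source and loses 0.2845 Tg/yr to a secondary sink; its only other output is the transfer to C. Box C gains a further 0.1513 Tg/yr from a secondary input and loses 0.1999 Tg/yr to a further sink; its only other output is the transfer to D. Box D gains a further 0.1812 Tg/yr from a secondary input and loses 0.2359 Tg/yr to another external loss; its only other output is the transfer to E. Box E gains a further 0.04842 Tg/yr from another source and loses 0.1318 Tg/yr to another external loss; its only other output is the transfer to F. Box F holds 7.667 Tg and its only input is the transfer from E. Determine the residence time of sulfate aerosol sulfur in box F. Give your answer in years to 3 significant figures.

42.8 yr

Box A: F(A→B) = (0.4572 + 0.1734) − 0.1792 = 0.45140 Tg/yr.
Box B: F(B→C) = (0.45140 + 0.1989) − 0.2845 = 0.36580 Tg/yr.
Box C: F(C→D) = (0.36580 + 0.1513) − 0.1999 = 0.31720 Tg/yr.
Box D: F(D→E) = (0.31720 + 0.1812) − 0.2359 = 0.26250 Tg/yr.
Box E: F(E→F) = (0.26250 + 0.04842) − 0.1318 = 0.17912 Tg/yr.
Box F throughput = its input = 0.17912 Tg/yr; τ = 7.667 / 0.17912 = 42.80 yr.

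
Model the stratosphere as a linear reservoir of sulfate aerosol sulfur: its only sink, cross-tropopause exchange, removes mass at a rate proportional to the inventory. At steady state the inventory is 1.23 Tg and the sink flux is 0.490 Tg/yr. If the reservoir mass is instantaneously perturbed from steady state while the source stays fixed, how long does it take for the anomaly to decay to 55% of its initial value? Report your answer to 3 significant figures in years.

For a linear reservoir the anomaly decays as exp(−t/τ) with τ = M/F = 1.23/0.490 = 2.510 yr.
exp(−t/τ) = 0.55 ⇒ t = −τ ln(0.55) = 2.510 × 0.5978 = 1.501 yr.

1.50 yr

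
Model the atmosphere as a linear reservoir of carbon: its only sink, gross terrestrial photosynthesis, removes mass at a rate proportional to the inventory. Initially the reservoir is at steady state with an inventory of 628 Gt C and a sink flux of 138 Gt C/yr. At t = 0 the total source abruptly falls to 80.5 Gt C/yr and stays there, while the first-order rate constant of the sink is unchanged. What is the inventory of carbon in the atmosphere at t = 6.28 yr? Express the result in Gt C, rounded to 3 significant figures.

432 Gt C

The sink rate constant is k = F₀/M₀ = 138/628 = 0.2197 yr⁻¹.
Solving dM/dt = F₁ − kM with M(0) = M₀ gives M(t) = F₁/k + (M₀ − F₁/k)·e^(−kt).
F₁/k = 80.5/0.2197 = 366.33 Gt C; kt = 0.2197 × 6.28 = 1.380, e^(−kt) = 0.2516.
M(6.28) = 366.33 + (628 − 366.33) × 0.2516 = 366.33 + 65.83 = 432.16 Gt C.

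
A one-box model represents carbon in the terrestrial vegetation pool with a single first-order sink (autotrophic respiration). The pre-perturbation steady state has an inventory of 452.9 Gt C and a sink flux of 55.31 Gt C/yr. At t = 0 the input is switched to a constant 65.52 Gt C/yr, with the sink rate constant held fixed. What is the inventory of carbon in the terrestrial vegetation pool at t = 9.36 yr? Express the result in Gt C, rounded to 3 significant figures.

Residence time τ = M₀/F₀ = 8.188 yr. The eventual steady state is M_∞ = M₀·(F₁/F₀) = 452.9 × 65.52/55.31 = 536.50 Gt C.
The anomaly ΔM(t) = M(t) − M_∞ decays as ΔM₀·e^(−t/τ) with ΔM₀ = 452.9 − 536.50 = −83.60 Gt C.
At t = 9.36 yr, e^(−t/τ) = e^(−1.143) = 0.3188, so ΔM = −26.66 Gt C and M = 536.50 − 26.66 = 509.85 Gt C.

510 Gt C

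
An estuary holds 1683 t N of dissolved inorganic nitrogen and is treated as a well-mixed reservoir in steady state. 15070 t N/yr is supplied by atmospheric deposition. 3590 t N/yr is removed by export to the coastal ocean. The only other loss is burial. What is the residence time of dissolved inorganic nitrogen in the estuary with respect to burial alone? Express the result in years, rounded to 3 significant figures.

At steady state ΣF_in = ΣF_out.
ΣF_in = 15070 t N/yr.
Burial flux = ΣF_in − (3590) = 15070 − 3590 = 11480 t N/yr.
τ = M / F = 1683 / 11480 = 0.1466 yr.

0.147 yr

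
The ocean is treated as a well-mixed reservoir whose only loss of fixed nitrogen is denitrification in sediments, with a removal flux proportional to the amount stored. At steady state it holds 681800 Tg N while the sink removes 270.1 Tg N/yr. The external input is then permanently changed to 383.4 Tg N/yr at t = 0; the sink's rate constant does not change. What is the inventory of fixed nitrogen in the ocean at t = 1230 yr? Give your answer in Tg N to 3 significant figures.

τ = M₀/F₀ = 681800/270.1 = 2524 yr; rate constant k = 1/τ.
New steady state M_∞ = F₁/k = F₁·τ = 383.4 × 2524 = 967800 Tg N.
M(t) = M_∞ + (M₀ − M_∞)·e^(−t/τ); t/τ = 1230/2524 = 0.4873, so e^(−t/τ) = 0.6143.
M(t) = 967800 − 286000 × 0.6143 = 792110 Tg N.

792000 Tg N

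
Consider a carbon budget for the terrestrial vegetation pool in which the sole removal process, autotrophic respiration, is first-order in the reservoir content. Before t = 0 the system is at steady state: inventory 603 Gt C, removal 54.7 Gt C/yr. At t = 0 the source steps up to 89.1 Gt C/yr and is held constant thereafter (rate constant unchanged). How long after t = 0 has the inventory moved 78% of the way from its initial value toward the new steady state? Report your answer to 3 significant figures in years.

τ = M₀/F₀ = 603/54.7 = 11.02 yr.
The remaining gap fraction is e^(−t/τ); 78% covered ⇒ e^(−t/τ) = 0.220.
t = −τ ln(0.220) = 11.02 × 1.514 = 16.69 yr.

16.7 yr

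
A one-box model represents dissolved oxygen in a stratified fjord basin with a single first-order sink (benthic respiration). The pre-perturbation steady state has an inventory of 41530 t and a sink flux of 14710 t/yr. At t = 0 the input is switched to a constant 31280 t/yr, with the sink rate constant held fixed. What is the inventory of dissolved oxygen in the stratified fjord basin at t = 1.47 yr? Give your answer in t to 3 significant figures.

60500 t

τ = M₀/F₀ = 41530/14710 = 2.823 yr; rate constant k = 1/τ.
New steady state M_∞ = F₁/k = F₁·τ = 31280 × 2.823 = 88311 t.
M(t) = M_∞ + (M₀ − M_∞)·e^(−t/τ); t/τ = 1.47/2.823 = 0.5207, so e^(−t/τ) = 0.5941.
M(t) = 88311 − 46780 × 0.5941 = 60518 t.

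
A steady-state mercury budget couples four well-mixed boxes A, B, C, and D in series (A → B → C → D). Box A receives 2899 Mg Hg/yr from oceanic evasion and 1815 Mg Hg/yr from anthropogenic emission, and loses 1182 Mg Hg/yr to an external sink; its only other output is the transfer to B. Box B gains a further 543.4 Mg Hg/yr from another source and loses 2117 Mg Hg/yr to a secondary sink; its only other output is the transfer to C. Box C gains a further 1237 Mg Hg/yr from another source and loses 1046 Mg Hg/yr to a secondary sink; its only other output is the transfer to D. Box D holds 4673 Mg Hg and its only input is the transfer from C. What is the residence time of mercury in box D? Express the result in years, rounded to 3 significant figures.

2.17 yr

Box A: F(A→B) = (2899 + 1815) − 1182 = 3532.0 Mg Hg/yr.
Box B: F(B→C) = (3532.0 + 543.4) − 2117 = 1958.4 Mg Hg/yr.
Box C: F(C→D) = (1958.4 + 1237) − 1046 = 2149.4 Mg Hg/yr.
Box D throughput = its input = 2149.4 Mg Hg/yr; τ = 4673 / 2149.4 = 2.174 yr.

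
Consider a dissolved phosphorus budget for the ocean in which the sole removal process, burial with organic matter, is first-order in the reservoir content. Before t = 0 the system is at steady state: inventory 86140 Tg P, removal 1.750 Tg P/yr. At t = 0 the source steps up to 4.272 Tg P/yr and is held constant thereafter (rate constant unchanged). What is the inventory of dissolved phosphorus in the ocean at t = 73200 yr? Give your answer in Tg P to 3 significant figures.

Residence time τ = M₀/F₀ = 49220 yr. The eventual steady state is M_∞ = M₀·(F₁/F₀) = 86140 × 4.272/1.750 = 210280 Tg P.
The anomaly ΔM(t) = M(t) − M_∞ decays as ΔM₀·e^(−t/τ) with ΔM₀ = 86140 − 210280 = −124100 Tg P.
At t = 73200 yr, e^(−t/τ) = e^(−1.487) = 0.2260, so ΔM = −28060 Tg P and M = 210280 − 28060 = 182220 Tg P.

182000 Tg P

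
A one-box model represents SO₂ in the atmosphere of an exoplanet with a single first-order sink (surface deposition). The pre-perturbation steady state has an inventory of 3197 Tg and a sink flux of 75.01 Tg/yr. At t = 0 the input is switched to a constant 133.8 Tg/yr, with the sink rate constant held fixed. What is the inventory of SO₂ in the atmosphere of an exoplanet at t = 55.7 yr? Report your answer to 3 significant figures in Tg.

5020 Tg

Residence time τ = M₀/F₀ = 42.62 yr. The eventual steady state is M_∞ = M₀·(F₁/F₀) = 3197 × 133.8/75.01 = 5702.7 Tg.
The anomaly ΔM(t) = M(t) − M_∞ decays as ΔM₀·e^(−t/τ) with ΔM₀ = 3197 − 5702.7 = −2506 Tg.
At t = 55.7 yr, e^(−t/τ) = e^(−1.307) = 0.2707, so ΔM = −678.2 Tg and M = 5702.7 − 678.2 = 5024.5 Tg.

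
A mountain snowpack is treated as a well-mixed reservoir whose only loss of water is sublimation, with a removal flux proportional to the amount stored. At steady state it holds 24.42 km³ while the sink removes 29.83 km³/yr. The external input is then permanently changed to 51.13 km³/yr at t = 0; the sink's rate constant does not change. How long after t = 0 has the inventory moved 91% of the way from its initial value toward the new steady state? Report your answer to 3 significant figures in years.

1.97 yr

τ = M₀/F₀ = 24.42/29.83 = 0.8186 yr.
The remaining gap fraction is e^(−t/τ); 91% covered ⇒ e^(−t/τ) = 0.0900.
t = −τ ln(0.0900) = 0.8186 × 2.408 = 1.971 yr.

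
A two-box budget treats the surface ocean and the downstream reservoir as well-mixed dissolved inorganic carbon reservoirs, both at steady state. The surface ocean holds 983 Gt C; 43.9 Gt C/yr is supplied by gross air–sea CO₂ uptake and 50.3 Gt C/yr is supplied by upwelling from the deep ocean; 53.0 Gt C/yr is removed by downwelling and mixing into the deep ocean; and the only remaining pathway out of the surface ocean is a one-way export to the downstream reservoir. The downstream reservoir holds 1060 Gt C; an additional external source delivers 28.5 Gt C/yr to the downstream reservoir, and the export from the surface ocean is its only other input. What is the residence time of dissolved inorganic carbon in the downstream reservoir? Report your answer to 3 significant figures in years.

15.2 yr

Balance the surface ocean: ΣF_in = 43.9 + 50.3 = 94.200 Gt C/yr.
Export to the downstream reservoir = ΣF_in − (53.0) = 41.200 Gt C/yr.
Total input to the downstream reservoir = 41.200 + 28.5 = 69.700 Gt C/yr; at steady state this equals its total output.
τ = M / F = 1060 / 69.700 = 15.21 yr.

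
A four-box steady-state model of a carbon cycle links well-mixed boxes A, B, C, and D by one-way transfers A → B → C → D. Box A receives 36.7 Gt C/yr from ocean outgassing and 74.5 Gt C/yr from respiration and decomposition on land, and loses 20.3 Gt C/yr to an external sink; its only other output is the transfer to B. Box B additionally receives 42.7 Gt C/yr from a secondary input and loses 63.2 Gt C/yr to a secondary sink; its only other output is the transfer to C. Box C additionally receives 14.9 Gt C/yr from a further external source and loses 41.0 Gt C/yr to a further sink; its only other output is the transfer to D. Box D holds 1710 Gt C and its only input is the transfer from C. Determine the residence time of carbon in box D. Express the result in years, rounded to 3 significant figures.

38.6 yr

Box A: F(A→B) = (36.7 + 74.5) − 20.3 = 90.900 Gt C/yr.
Box B: F(B→C) = (90.900 + 42.7) − 63.2 = 70.400 Gt C/yr.
Box C: F(C→D) = (70.400 + 14.9) − 41.0 = 44.300 Gt C/yr.
Box D throughput = its input = 44.300 Gt C/yr; τ = 1710 / 44.300 = 38.60 yr.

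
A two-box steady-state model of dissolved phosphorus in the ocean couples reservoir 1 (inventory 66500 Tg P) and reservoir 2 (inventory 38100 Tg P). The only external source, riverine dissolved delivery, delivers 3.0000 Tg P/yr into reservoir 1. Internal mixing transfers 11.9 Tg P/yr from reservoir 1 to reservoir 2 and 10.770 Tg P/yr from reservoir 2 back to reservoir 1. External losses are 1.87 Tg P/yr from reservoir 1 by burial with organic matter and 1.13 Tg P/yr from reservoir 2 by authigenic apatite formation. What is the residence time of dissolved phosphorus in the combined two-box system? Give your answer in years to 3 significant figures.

34900 yr

Residence time in the combined system uses the total inventory and the total *external* removal — internal exchanges between the two boxes cancel.
M_total = 66500 + 38100 = 104600 Tg P.
ΣF_external_out = 1.87 + 1.13 = 3.0000 Tg P/yr.
τ = M_total / ΣF_ext = 104600 / 3.0000 = 34870 yr.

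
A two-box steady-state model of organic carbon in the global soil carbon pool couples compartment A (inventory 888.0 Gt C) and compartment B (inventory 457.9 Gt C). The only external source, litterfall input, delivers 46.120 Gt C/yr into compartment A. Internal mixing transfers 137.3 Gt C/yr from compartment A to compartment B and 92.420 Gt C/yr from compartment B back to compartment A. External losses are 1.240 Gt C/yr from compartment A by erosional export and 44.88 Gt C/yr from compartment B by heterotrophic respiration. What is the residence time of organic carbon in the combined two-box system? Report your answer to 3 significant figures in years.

For the system as a whole, the A↔B exchange is internal and contributes nothing to the throughput; only the external sinks remove mass.
M_total = 888.0 + 457.9 = 1345.9 Gt C.
ΣF_external_out = 1.240 + 44.88 = 46.120 Gt C/yr.
τ = M_total / ΣF_ext = 1345.9 / 46.120 = 29.18 yr.

29.2 yr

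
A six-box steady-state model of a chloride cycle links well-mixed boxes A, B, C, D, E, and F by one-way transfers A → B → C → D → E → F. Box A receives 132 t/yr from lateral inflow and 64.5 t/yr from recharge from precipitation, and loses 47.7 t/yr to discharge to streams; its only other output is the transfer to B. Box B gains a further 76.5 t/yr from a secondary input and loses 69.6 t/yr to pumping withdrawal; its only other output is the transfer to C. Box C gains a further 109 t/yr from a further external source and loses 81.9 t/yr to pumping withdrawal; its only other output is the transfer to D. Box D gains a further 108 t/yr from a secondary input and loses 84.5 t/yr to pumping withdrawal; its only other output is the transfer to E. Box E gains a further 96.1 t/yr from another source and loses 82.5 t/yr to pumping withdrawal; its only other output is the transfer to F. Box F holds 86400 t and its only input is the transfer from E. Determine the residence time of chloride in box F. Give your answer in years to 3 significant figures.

Box A: F(A→B) = (132 + 64.5) − 47.7 = 148.80 t/yr.
Box B: F(B→C) = (148.80 + 76.5) − 69.6 = 155.70 t/yr.
Box C: F(C→D) = (155.70 + 109) − 81.9 = 182.80 t/yr.
Box D: F(D→E) = (182.80 + 108) − 84.5 = 206.30 t/yr.
Box E: F(E→F) = (206.30 + 96.1) − 82.5 = 219.90 t/yr.
Box F throughput = its input = 219.90 t/yr; τ = 86400 / 219.90 = 392.9 yr.

393 yr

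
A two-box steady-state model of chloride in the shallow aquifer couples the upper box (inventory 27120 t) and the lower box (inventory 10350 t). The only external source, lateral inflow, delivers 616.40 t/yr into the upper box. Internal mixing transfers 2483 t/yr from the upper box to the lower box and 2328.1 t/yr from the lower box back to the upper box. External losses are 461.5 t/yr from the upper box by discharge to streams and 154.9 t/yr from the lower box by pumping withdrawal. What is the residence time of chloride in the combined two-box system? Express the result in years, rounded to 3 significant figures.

Treat the two boxes together as one reservoir: the mixing fluxes between them are internal recycling, so τ = ΣM / Σ(external losses).
M_total = 27120 + 10350 = 37470 t.
ΣF_external_out = 461.5 + 154.9 = 616.40 t/yr.
τ = M_total / ΣF_ext = 37470 / 616.40 = 60.79 yr.

60.8 yr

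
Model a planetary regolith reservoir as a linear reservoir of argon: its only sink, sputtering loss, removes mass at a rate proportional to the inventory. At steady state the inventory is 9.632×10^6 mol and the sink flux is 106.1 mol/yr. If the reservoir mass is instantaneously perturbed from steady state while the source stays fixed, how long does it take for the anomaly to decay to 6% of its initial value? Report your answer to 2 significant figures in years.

260000 yr

For a linear reservoir the anomaly decays as exp(−t/τ) with τ = M/F = 9.632×10^6/106.1 = 90780 yr.
exp(−t/τ) = 0.06 ⇒ t = −τ ln(0.06) = 90780 × 2.813 = 255400 yr.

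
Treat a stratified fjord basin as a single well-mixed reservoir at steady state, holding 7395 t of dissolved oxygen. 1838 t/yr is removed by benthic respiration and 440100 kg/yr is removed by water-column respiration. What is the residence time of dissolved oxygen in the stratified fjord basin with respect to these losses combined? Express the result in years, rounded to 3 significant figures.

Convert the water-column respiration flux: 440100 kg/yr = 440.1 t/yr.
Total removal = 1838 + 440.1 = 2278.1 t/yr.
τ = M / ΣF_out = 7395 / 2278.1 = 3.246 yr.

3.25 yr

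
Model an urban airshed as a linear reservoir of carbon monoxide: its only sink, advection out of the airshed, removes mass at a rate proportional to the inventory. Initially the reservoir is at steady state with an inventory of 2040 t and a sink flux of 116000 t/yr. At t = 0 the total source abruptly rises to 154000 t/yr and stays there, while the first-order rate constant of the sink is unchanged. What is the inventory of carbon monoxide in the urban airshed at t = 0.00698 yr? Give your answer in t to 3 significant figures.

2260 t

The sink rate constant is k = F₀/M₀ = 116000/2040 = 56.86 yr⁻¹.
Solving dM/dt = F₁ − kM with M(0) = M₀ gives M(t) = F₁/k + (M₀ − F₁/k)·e^(−kt).
F₁/k = 154000/56.86 = 2708.3 t; kt = 56.86 × 0.00698 = 0.3969, e^(−kt) = 0.6724.
M(0.00698) = 2708.3 + (2040 − 2708.3) × 0.6724 = 2708.3 − 449.3 = 2258.9 t.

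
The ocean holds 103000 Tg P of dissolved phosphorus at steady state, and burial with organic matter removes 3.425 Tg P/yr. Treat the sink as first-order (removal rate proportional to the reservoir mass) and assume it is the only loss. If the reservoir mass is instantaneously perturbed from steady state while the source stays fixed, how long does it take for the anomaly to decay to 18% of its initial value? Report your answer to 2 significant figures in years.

52000 yr

For a linear reservoir the anomaly decays as exp(−t/τ) with τ = M/F = 103000/3.425 = 30070 yr.
exp(−t/τ) = 0.18 ⇒ t = −τ ln(0.18) = 30070 × 1.715 = 51570 yr.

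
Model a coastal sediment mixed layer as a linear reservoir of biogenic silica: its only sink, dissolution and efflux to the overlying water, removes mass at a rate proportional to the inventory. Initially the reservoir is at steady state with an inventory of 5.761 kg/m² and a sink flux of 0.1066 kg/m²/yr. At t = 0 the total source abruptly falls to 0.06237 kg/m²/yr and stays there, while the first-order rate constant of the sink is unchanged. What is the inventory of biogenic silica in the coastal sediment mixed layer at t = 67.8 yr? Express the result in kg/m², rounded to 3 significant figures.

Residence time τ = M₀/F₀ = 54.04 yr. The eventual steady state is M_∞ = M₀·(F₁/F₀) = 5.761 × 0.06237/0.1066 = 3.3707 kg/m².
The anomaly ΔM(t) = M(t) − M_∞ decays as ΔM₀·e^(−t/τ) with ΔM₀ = 5.761 − 3.3707 = 2.390 kg/m².
At t = 67.8 yr, e^(−t/τ) = e^(−1.255) = 0.2852, so ΔM = 0.6817 kg/m² and M = 3.3707 + 0.6817 = 4.0524 kg/m².

4.05 kg/m²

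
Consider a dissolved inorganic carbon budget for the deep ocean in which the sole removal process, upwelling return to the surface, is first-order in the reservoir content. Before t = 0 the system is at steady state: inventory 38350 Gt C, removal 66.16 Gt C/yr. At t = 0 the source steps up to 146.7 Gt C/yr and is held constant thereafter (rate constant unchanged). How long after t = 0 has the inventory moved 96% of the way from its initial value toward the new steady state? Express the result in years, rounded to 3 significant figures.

τ = M₀/F₀ = 38350/66.16 = 579.7 yr.
The remaining gap fraction is e^(−t/τ); 96% covered ⇒ e^(−t/τ) = 0.0400.
t = −τ ln(0.0400) = 579.7 × 3.219 = 1866 yr.

1870 yr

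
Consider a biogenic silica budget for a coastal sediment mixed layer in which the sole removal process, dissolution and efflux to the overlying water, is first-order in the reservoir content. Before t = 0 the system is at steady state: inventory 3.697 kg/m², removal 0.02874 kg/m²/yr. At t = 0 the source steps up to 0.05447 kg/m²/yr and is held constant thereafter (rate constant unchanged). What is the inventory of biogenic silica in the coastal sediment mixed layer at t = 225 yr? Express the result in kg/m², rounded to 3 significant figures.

τ = M₀/F₀ = 3.697/0.02874 = 128.6 yr; rate constant k = 1/τ.
New steady state M_∞ = F₁/k = F₁·τ = 0.05447 × 128.6 = 7.0068 kg/m².
M(t) = M_∞ + (M₀ − M_∞)·e^(−t/τ); t/τ = 225/128.6 = 1.749, so e^(−t/τ) = 0.1739.
M(t) = 7.0068 − 3.310 × 0.1739 = 6.4311 kg/m².

6.43 kg/m²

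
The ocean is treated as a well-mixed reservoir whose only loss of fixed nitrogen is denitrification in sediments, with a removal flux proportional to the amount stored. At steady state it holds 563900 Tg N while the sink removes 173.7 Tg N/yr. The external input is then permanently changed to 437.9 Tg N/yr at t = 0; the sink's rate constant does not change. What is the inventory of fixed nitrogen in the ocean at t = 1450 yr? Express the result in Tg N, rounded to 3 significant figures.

The sink rate constant is k = F₀/M₀ = 173.7/563900 = 0.0003080 yr⁻¹.
Solving dM/dt = F₁ − kM with M(0) = M₀ gives M(t) = F₁/k + (M₀ − F₁/k)·e^(−kt).
F₁/k = 437.9/0.0003080 = 1.4216×10^6 Tg N; kt = 0.0003080 × 1450 = 0.4466, e^(−kt) = 0.6398.
M(1450) = 1.4216×10^6 + (563900 − 1.4216×10^6) × 0.6398 = 1.4216×10^6 − 548700 = 872870 Tg N.

873000 Tg N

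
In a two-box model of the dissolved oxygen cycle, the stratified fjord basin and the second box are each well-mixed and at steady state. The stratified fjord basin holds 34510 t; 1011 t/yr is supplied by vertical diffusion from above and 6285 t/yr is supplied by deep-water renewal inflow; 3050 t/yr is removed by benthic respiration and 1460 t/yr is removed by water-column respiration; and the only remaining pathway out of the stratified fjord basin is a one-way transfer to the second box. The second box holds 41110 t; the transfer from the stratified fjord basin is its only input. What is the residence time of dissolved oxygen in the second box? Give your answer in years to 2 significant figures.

Balance the stratified fjord basin: ΣF_in = 1011 + 6285 = 7296.0 t/yr.
Transfer to the second box = ΣF_in − (3050 + 1460) = 2786.0 t/yr.
At steady state the output of the second box equals its input, 2786.0 t/yr.
τ = M / F = 41110 / 2786.0 = 14.76 yr.

15 yr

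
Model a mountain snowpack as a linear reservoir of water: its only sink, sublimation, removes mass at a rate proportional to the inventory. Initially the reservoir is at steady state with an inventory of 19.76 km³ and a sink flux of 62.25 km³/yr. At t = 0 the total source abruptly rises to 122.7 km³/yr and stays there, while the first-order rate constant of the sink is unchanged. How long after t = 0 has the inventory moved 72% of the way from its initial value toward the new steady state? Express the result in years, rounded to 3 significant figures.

τ = M₀/F₀ = 19.76/62.25 = 0.3174 yr.
The remaining gap fraction is e^(−t/τ); 72% covered ⇒ e^(−t/τ) = 0.280.
t = −τ ln(0.280) = 0.3174 × 1.273 = 0.4041 yr.

0.404 yr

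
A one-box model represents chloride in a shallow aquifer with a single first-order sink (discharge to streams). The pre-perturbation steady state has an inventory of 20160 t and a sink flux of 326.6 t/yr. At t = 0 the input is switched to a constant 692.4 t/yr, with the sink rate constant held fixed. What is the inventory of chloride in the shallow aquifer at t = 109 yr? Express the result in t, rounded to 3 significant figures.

38900 t

τ = M₀/F₀ = 20160/326.6 = 61.73 yr; rate constant k = 1/τ.
New steady state M_∞ = F₁/k = F₁·τ = 692.4 × 61.73 = 42740 t.
M(t) = M_∞ + (M₀ − M_∞)·e^(−t/τ); t/τ = 109/61.73 = 1.766, so e^(−t/τ) = 0.1710.
M(t) = 42740 − 22580 × 0.1710 = 38878 t.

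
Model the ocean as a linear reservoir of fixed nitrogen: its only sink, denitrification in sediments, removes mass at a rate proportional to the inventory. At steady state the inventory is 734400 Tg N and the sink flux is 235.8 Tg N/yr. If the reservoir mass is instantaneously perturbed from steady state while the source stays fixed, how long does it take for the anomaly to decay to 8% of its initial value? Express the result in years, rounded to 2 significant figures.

For a linear reservoir the anomaly decays as exp(−t/τ) with τ = M/F = 734400/235.8 = 3115 yr.
exp(−t/τ) = 0.08 ⇒ t = −τ ln(0.08) = 3115 × 2.526 = 7866 yr.

7900 yr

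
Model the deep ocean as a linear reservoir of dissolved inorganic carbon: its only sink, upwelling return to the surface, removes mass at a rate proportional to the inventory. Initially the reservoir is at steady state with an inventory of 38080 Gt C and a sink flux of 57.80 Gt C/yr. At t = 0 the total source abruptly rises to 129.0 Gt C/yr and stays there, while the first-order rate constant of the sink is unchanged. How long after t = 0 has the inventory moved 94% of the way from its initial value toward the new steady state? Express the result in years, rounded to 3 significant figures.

τ = M₀/F₀ = 38080/57.80 = 658.8 yr.
The remaining gap fraction is e^(−t/τ); 94% covered ⇒ e^(−t/τ) = 0.0600.
t = −τ ln(0.0600) = 658.8 × 2.813 = 1854 yr.

1850 yr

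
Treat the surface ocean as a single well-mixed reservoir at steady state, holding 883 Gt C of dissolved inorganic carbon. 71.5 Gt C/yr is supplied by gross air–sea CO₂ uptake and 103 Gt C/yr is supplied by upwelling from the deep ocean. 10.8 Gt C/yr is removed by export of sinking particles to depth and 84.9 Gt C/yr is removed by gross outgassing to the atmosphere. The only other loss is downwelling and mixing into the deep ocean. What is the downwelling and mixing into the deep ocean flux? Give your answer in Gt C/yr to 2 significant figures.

79 Gt C/yr

At steady state ΣF_in = ΣF_out.
ΣF_in = 71.5 + 103 = 174.50 Gt C/yr.
Downwelling and mixing into the deep ocean flux = ΣF_in − (10.8 + 84.9) = 174.50 − 95.70 = 78.80 Gt C/yr.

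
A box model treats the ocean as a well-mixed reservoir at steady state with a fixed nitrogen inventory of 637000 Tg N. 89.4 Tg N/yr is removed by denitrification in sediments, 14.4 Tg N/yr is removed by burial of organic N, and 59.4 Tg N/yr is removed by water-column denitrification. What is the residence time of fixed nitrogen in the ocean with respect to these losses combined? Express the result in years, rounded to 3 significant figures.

3900 yr

Total removal = 89.40 + 14.40 + 59.40 = 163.20 Tg N/yr.
τ = M / ΣF_out = 637000 / 163.20 = 3903 yr.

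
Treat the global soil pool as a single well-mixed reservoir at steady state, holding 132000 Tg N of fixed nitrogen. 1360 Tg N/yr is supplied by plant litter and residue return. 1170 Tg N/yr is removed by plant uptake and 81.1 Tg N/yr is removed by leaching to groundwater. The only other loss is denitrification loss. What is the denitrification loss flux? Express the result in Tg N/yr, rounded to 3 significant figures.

At steady state ΣF_in = ΣF_out.
ΣF_in = 1360.0 Tg N/yr.
Denitrification loss flux = ΣF_in − (1170 + 81.1) = 1360.0 − 1251 = 108.9 Tg N/yr.

109 Tg N/yr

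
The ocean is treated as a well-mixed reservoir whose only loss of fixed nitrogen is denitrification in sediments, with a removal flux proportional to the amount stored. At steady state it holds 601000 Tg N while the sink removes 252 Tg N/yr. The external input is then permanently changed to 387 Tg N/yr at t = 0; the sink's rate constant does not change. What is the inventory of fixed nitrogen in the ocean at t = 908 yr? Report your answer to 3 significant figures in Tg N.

703000 Tg N

Residence time τ = M₀/F₀ = 2385 yr. The eventual steady state is M_∞ = M₀·(F₁/F₀) = 601000 × 387/252 = 922960 Tg N.
The anomaly ΔM(t) = M(t) − M_∞ decays as ΔM₀·e^(−t/τ) with ΔM₀ = 601000 − 922960 = −322000 Tg N.
At t = 908 yr, e^(−t/τ) = e^(−0.3807) = 0.6834, so ΔM = −220000 Tg N and M = 922960 − 220000 = 702950 Tg N.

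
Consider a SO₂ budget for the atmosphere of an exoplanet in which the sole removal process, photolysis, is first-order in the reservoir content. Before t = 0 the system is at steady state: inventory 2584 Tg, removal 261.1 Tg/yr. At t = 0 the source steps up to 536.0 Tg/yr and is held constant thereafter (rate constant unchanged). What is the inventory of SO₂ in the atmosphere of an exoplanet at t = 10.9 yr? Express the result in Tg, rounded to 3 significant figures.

The sink rate constant is k = F₀/M₀ = 261.1/2584 = 0.1010 yr⁻¹.
Solving dM/dt = F₁ − kM with M(0) = M₀ gives M(t) = F₁/k + (M₀ − F₁/k)·e^(−kt).
F₁/k = 536.0/0.1010 = 5304.6 Tg; kt = 0.1010 × 10.9 = 1.101, e^(−kt) = 0.3324.
M(10.9) = 5304.6 + (2584 − 5304.6) × 0.3324 = 5304.6 − 904.3 = 4400.2 Tg.

4400 Tg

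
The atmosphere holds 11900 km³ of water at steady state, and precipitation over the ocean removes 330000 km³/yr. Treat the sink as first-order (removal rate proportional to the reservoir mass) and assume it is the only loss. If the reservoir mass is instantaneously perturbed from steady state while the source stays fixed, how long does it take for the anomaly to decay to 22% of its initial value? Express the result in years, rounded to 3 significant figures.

0.0546 yr

For a linear reservoir the anomaly decays as exp(−t/τ) with τ = M/F = 11900/330000 = 0.03606 yr.
exp(−t/τ) = 0.22 ⇒ t = −τ ln(0.22) = 0.03606 × 1.514 = 0.05460 yr.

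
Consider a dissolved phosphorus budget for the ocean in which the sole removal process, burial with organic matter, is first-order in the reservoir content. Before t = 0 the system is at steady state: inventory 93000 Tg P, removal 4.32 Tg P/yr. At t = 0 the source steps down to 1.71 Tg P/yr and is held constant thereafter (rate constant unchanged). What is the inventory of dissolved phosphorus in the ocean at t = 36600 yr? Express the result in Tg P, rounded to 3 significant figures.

47100 Tg P

τ = M₀/F₀ = 93000/4.32 = 21530 yr; rate constant k = 1/τ.
New steady state M_∞ = F₁/k = F₁·τ = 1.71 × 21530 = 36812 Tg P.
M(t) = M_∞ + (M₀ − M_∞)·e^(−t/τ); t/τ = 36600/21530 = 1.700, so e^(−t/τ) = 0.1827.
M(t) = 36812 + 56190 × 0.1827 = 47076 Tg P.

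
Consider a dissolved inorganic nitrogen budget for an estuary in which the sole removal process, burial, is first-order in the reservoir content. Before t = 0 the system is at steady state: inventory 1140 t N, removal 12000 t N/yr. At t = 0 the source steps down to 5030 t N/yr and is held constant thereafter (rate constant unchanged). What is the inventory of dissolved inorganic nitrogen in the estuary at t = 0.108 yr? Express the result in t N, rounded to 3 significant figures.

Residence time τ = M₀/F₀ = 0.09500 yr. The eventual steady state is M_∞ = M₀·(F₁/F₀) = 1140 × 5030/12000 = 477.85 t N.
The anomaly ΔM(t) = M(t) − M_∞ decays as ΔM₀·e^(−t/τ) with ΔM₀ = 1140 − 477.85 = 662.1 t N.
At t = 0.108 yr, e^(−t/τ) = e^(−1.137) = 0.3208, so ΔM = 212.4 t N and M = 477.85 + 212.4 = 690.29 t N.

690 t N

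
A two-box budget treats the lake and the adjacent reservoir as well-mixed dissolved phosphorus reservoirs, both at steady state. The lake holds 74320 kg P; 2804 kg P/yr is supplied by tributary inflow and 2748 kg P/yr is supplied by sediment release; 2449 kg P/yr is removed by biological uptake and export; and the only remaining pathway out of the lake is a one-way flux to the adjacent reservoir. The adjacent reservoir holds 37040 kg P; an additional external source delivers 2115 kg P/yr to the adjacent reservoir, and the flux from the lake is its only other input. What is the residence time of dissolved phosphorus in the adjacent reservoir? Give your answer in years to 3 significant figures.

7.10 yr

Balance the lake: ΣF_in = 2804 + 2748 = 5552.0 kg P/yr.
Flux to the adjacent reservoir = ΣF_in − (2449) = 3103.0 kg P/yr.
Total input to the adjacent reservoir = 3103.0 + 2115 = 5218.0 kg P/yr; at steady state this equals its total output.
τ = M / F = 37040 / 5218.0 = 7.099 yr.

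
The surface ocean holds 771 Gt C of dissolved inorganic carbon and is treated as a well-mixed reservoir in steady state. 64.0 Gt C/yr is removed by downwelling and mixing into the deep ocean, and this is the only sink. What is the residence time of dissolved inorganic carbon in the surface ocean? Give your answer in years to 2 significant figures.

12 yr

τ = M / F = 771 / 64.0 = 12.05 yr.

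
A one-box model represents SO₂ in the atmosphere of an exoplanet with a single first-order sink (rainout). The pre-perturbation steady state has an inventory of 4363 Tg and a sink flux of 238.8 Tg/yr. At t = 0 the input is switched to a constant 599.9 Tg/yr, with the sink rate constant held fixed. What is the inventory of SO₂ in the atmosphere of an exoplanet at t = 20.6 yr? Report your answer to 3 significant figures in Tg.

8820 Tg

τ = M₀/F₀ = 4363/238.8 = 18.27 yr; rate constant k = 1/τ.
New steady state M_∞ = F₁/k = F₁·τ = 599.9 × 18.27 = 10960 Tg.
M(t) = M_∞ + (M₀ − M_∞)·e^(−t/τ); t/τ = 20.6/18.27 = 1.127, so e^(−t/τ) = 0.3238.
M(t) = 10960 − 6597 × 0.3238 = 8823.9 Tg.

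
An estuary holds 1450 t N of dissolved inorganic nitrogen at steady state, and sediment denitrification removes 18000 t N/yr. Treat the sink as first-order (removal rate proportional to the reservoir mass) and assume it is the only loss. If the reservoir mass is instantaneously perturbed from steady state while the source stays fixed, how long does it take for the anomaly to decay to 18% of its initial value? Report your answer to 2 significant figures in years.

For a linear reservoir the anomaly decays as exp(−t/τ) with τ = M/F = 1450/18000 = 0.08056 yr.
exp(−t/τ) = 0.18 ⇒ t = −τ ln(0.18) = 0.08056 × 1.715 = 0.1381 yr.

0.14 yr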